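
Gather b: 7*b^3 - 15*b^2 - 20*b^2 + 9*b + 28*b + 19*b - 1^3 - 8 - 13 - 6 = 7*b^3 - 35*b^2 + 56*b - 28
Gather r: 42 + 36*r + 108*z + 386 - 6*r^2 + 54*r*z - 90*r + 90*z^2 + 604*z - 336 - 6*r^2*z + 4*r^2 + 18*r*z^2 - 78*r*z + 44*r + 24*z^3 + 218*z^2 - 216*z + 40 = r^2*(-6*z - 2) + r*(18*z^2 - 24*z - 10) + 24*z^3 + 308*z^2 + 496*z + 132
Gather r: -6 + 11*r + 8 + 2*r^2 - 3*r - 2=2*r^2 + 8*r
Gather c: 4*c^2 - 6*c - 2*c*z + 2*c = 4*c^2 + c*(-2*z - 4)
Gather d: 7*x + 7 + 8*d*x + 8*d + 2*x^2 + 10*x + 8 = d*(8*x + 8) + 2*x^2 + 17*x + 15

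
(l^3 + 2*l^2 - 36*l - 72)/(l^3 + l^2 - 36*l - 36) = (l + 2)/(l + 1)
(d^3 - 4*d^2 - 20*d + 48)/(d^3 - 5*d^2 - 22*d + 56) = (d - 6)/(d - 7)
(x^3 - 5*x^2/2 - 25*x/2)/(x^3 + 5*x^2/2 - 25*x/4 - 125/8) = 4*x*(x - 5)/(4*x^2 - 25)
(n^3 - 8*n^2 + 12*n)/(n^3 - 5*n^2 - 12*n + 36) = n/(n + 3)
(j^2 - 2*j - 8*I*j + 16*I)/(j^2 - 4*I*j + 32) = (j - 2)/(j + 4*I)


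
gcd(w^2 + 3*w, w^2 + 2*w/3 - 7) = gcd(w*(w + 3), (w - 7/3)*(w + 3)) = w + 3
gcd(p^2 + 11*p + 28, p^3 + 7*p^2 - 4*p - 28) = p + 7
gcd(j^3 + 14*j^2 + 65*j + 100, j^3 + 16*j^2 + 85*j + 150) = j^2 + 10*j + 25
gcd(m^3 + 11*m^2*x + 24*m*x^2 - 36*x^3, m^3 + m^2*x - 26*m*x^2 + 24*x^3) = -m^2 - 5*m*x + 6*x^2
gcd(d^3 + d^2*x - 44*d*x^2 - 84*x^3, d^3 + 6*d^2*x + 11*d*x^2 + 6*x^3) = d + 2*x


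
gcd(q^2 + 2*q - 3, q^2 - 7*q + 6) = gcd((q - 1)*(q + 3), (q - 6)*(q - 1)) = q - 1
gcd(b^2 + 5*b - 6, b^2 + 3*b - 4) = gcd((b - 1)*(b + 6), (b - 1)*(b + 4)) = b - 1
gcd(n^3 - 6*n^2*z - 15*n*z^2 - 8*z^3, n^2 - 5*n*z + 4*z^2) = 1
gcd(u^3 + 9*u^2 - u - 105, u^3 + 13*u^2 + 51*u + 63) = u + 7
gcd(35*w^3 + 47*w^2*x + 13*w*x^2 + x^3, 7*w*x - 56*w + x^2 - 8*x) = 7*w + x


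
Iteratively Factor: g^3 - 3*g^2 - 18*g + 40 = (g + 4)*(g^2 - 7*g + 10) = (g - 2)*(g + 4)*(g - 5)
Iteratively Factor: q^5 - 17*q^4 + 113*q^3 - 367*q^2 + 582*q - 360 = (q - 3)*(q^4 - 14*q^3 + 71*q^2 - 154*q + 120) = (q - 4)*(q - 3)*(q^3 - 10*q^2 + 31*q - 30) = (q - 4)*(q - 3)*(q - 2)*(q^2 - 8*q + 15) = (q - 4)*(q - 3)^2*(q - 2)*(q - 5)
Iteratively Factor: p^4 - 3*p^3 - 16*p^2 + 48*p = (p - 4)*(p^3 + p^2 - 12*p) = p*(p - 4)*(p^2 + p - 12) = p*(p - 4)*(p + 4)*(p - 3)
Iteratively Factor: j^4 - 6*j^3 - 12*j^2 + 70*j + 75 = (j + 1)*(j^3 - 7*j^2 - 5*j + 75) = (j - 5)*(j + 1)*(j^2 - 2*j - 15) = (j - 5)*(j + 1)*(j + 3)*(j - 5)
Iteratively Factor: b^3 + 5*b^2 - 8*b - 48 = (b - 3)*(b^2 + 8*b + 16) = (b - 3)*(b + 4)*(b + 4)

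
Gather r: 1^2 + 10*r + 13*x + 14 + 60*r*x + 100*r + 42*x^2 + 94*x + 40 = r*(60*x + 110) + 42*x^2 + 107*x + 55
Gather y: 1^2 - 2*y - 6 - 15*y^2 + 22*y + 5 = -15*y^2 + 20*y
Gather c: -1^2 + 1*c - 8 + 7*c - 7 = 8*c - 16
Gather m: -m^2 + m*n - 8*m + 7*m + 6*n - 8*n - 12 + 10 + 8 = -m^2 + m*(n - 1) - 2*n + 6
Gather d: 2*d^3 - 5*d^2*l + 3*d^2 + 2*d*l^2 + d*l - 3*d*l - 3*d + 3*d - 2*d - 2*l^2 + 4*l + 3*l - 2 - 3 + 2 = 2*d^3 + d^2*(3 - 5*l) + d*(2*l^2 - 2*l - 2) - 2*l^2 + 7*l - 3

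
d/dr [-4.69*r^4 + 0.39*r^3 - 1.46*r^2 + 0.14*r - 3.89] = -18.76*r^3 + 1.17*r^2 - 2.92*r + 0.14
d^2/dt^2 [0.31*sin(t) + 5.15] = -0.31*sin(t)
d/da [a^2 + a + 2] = 2*a + 1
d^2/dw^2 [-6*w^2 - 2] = -12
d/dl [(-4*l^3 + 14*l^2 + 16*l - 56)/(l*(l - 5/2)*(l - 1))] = 4*(-52*l^3 + 259*l^2 - 392*l + 140)/(l^2*(4*l^4 - 28*l^3 + 69*l^2 - 70*l + 25))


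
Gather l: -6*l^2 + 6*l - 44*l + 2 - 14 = -6*l^2 - 38*l - 12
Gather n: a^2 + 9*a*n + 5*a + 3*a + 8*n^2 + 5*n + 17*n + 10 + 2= a^2 + 8*a + 8*n^2 + n*(9*a + 22) + 12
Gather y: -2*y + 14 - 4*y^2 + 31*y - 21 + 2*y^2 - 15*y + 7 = -2*y^2 + 14*y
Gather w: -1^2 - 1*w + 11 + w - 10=0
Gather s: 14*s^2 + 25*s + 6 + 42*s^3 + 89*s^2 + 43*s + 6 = 42*s^3 + 103*s^2 + 68*s + 12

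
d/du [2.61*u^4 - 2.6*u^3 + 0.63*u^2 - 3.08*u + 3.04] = 10.44*u^3 - 7.8*u^2 + 1.26*u - 3.08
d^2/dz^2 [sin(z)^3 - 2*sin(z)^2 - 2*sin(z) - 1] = -9*sin(z)^3 + 8*sin(z)^2 + 8*sin(z) - 4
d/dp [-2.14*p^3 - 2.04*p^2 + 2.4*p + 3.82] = -6.42*p^2 - 4.08*p + 2.4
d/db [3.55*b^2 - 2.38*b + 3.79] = 7.1*b - 2.38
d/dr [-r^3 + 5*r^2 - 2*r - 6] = -3*r^2 + 10*r - 2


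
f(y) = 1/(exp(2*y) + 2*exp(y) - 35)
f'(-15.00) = 0.00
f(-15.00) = -0.03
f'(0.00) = 0.00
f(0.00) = -0.03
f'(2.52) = -0.02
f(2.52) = 0.01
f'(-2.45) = -0.00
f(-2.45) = -0.03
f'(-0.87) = -0.00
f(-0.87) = -0.03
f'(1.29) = -0.16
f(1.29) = -0.07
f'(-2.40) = -0.00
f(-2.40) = -0.03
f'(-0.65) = -0.00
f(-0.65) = -0.03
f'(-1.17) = -0.00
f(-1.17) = -0.03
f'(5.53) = -0.00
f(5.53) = 0.00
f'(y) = (-2*exp(2*y) - 2*exp(y))/(exp(2*y) + 2*exp(y) - 35)^2 = -2*(exp(y) + 1)*exp(y)/(exp(2*y) + 2*exp(y) - 35)^2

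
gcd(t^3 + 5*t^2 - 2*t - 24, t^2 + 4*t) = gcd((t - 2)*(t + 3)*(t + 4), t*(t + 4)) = t + 4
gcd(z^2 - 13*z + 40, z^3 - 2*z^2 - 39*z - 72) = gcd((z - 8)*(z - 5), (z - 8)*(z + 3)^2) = z - 8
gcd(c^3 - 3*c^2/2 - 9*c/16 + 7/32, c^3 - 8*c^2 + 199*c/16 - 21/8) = c^2 - 2*c + 7/16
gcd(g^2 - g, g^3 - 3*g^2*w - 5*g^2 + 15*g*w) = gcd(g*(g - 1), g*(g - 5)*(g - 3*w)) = g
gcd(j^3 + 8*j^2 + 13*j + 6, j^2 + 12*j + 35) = 1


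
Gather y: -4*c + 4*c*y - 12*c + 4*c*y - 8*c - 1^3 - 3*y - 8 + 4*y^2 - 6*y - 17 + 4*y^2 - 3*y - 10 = -24*c + 8*y^2 + y*(8*c - 12) - 36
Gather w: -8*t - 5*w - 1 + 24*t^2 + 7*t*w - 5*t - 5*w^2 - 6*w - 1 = 24*t^2 - 13*t - 5*w^2 + w*(7*t - 11) - 2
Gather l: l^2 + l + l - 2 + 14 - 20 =l^2 + 2*l - 8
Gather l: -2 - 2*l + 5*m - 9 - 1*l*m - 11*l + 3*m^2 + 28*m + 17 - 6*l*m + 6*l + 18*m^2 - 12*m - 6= l*(-7*m - 7) + 21*m^2 + 21*m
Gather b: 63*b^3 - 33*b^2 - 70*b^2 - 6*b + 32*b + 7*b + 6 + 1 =63*b^3 - 103*b^2 + 33*b + 7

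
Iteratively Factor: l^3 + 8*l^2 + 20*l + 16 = (l + 2)*(l^2 + 6*l + 8) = (l + 2)*(l + 4)*(l + 2)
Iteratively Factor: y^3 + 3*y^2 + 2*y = (y)*(y^2 + 3*y + 2) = y*(y + 1)*(y + 2)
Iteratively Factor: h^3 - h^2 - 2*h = (h + 1)*(h^2 - 2*h) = (h - 2)*(h + 1)*(h)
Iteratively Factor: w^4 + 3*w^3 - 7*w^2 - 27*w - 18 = (w - 3)*(w^3 + 6*w^2 + 11*w + 6) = (w - 3)*(w + 2)*(w^2 + 4*w + 3) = (w - 3)*(w + 1)*(w + 2)*(w + 3)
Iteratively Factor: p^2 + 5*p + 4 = (p + 4)*(p + 1)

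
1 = 1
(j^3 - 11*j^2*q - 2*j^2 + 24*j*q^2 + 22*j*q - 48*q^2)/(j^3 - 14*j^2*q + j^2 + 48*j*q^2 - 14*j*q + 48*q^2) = (-j^2 + 3*j*q + 2*j - 6*q)/(-j^2 + 6*j*q - j + 6*q)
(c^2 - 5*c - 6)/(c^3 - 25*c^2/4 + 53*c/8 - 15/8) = 8*(c^2 - 5*c - 6)/(8*c^3 - 50*c^2 + 53*c - 15)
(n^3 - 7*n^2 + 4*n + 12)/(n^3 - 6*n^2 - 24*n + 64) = (n^2 - 5*n - 6)/(n^2 - 4*n - 32)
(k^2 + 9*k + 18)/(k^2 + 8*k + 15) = (k + 6)/(k + 5)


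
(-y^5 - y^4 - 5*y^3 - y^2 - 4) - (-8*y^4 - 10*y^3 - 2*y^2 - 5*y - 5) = -y^5 + 7*y^4 + 5*y^3 + y^2 + 5*y + 1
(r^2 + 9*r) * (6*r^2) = 6*r^4 + 54*r^3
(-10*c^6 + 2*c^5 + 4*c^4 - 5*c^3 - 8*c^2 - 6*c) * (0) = 0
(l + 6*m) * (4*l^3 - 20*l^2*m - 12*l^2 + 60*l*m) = 4*l^4 + 4*l^3*m - 12*l^3 - 120*l^2*m^2 - 12*l^2*m + 360*l*m^2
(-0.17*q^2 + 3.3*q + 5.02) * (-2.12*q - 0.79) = 0.3604*q^3 - 6.8617*q^2 - 13.2494*q - 3.9658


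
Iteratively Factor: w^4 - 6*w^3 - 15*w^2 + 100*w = (w + 4)*(w^3 - 10*w^2 + 25*w) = w*(w + 4)*(w^2 - 10*w + 25) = w*(w - 5)*(w + 4)*(w - 5)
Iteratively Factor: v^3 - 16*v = (v - 4)*(v^2 + 4*v) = v*(v - 4)*(v + 4)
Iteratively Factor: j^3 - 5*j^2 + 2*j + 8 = (j - 2)*(j^2 - 3*j - 4) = (j - 4)*(j - 2)*(j + 1)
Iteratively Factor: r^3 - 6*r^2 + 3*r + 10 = (r - 2)*(r^2 - 4*r - 5) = (r - 5)*(r - 2)*(r + 1)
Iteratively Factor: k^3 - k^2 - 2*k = (k)*(k^2 - k - 2) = k*(k - 2)*(k + 1)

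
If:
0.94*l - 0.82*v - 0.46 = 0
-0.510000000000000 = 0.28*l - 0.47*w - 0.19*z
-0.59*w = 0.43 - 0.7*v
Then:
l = 3.24403323436673 - 0.528907454717025*z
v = 3.15779419549357 - 0.606308545651223*z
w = 3.01772192685677 - 0.719349121959078*z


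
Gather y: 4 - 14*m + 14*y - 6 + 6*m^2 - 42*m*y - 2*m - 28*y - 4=6*m^2 - 16*m + y*(-42*m - 14) - 6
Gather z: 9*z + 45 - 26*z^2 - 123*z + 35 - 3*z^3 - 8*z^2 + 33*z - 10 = -3*z^3 - 34*z^2 - 81*z + 70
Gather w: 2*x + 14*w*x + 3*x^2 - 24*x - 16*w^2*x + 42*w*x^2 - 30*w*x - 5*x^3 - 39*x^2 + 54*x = -16*w^2*x + w*(42*x^2 - 16*x) - 5*x^3 - 36*x^2 + 32*x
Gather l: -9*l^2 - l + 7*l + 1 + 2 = -9*l^2 + 6*l + 3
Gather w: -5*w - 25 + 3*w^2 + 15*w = 3*w^2 + 10*w - 25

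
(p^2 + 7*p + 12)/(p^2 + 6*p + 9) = (p + 4)/(p + 3)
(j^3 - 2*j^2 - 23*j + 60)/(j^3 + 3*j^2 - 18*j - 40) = (j - 3)/(j + 2)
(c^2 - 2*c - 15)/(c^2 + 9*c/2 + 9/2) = 2*(c - 5)/(2*c + 3)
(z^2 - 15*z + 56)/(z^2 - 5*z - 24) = (z - 7)/(z + 3)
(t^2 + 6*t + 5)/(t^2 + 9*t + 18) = (t^2 + 6*t + 5)/(t^2 + 9*t + 18)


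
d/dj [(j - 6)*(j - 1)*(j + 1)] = 3*j^2 - 12*j - 1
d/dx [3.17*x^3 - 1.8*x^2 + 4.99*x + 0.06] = 9.51*x^2 - 3.6*x + 4.99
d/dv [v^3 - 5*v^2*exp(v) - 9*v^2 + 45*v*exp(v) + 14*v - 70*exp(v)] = -5*v^2*exp(v) + 3*v^2 + 35*v*exp(v) - 18*v - 25*exp(v) + 14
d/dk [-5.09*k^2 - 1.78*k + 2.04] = -10.18*k - 1.78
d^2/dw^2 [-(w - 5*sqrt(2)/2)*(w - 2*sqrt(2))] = -2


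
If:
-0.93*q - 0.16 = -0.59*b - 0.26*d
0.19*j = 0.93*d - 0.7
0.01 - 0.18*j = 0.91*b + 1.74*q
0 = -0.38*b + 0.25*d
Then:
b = 0.24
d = 0.36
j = -1.92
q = 0.08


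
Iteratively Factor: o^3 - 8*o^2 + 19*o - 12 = (o - 4)*(o^2 - 4*o + 3) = (o - 4)*(o - 3)*(o - 1)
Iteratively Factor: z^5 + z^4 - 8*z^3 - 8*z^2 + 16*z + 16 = (z + 2)*(z^4 - z^3 - 6*z^2 + 4*z + 8) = (z - 2)*(z + 2)*(z^3 + z^2 - 4*z - 4) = (z - 2)^2*(z + 2)*(z^2 + 3*z + 2) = (z - 2)^2*(z + 1)*(z + 2)*(z + 2)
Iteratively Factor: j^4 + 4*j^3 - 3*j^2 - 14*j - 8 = (j + 4)*(j^3 - 3*j - 2) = (j + 1)*(j + 4)*(j^2 - j - 2) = (j - 2)*(j + 1)*(j + 4)*(j + 1)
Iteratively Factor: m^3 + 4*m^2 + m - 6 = (m + 3)*(m^2 + m - 2) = (m + 2)*(m + 3)*(m - 1)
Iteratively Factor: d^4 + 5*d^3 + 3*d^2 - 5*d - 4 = (d - 1)*(d^3 + 6*d^2 + 9*d + 4) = (d - 1)*(d + 1)*(d^2 + 5*d + 4) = (d - 1)*(d + 1)*(d + 4)*(d + 1)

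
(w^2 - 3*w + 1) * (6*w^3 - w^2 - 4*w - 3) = 6*w^5 - 19*w^4 + 5*w^3 + 8*w^2 + 5*w - 3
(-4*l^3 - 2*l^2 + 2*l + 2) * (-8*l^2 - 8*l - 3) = 32*l^5 + 48*l^4 + 12*l^3 - 26*l^2 - 22*l - 6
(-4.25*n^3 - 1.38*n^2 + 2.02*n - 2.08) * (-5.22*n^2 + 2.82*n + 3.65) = 22.185*n^5 - 4.7814*n^4 - 29.9485*n^3 + 11.517*n^2 + 1.5074*n - 7.592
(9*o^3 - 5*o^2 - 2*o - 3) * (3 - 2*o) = -18*o^4 + 37*o^3 - 11*o^2 - 9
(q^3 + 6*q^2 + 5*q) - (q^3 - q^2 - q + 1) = 7*q^2 + 6*q - 1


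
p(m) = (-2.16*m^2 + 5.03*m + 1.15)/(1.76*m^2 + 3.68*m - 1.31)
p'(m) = (5.03 - 4.32*m)/(1.76*m^2 + 3.68*m - 1.31) + (-3.52*m - 3.68)*(-2.16*m^2 + 5.03*m + 1.15)/(1.76*m^2 + 3.68*m - 1.31)^2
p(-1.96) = 9.65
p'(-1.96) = -25.30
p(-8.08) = -2.15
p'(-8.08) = -0.16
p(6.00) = -0.55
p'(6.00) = -0.09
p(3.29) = -0.19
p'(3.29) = -0.21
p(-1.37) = 3.21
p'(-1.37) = -4.80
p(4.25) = -0.36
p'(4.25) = -0.14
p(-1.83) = 7.11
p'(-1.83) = -15.15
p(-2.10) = 14.84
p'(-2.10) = -54.20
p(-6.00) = -2.67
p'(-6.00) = -0.39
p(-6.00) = -2.67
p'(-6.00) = -0.39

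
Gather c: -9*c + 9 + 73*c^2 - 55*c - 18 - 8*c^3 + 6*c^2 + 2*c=-8*c^3 + 79*c^2 - 62*c - 9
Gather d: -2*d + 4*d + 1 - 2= 2*d - 1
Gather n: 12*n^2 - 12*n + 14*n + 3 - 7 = 12*n^2 + 2*n - 4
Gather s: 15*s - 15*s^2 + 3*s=-15*s^2 + 18*s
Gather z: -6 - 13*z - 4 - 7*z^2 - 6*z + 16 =-7*z^2 - 19*z + 6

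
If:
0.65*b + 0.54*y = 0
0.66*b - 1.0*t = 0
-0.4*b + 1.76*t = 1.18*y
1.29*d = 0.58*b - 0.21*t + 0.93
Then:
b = 0.00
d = 0.72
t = 0.00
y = 0.00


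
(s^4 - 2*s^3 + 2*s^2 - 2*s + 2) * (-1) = -s^4 + 2*s^3 - 2*s^2 + 2*s - 2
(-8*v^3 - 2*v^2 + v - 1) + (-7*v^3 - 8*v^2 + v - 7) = -15*v^3 - 10*v^2 + 2*v - 8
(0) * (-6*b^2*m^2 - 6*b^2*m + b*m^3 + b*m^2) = 0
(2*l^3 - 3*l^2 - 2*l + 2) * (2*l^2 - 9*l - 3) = 4*l^5 - 24*l^4 + 17*l^3 + 31*l^2 - 12*l - 6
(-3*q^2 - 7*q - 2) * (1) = -3*q^2 - 7*q - 2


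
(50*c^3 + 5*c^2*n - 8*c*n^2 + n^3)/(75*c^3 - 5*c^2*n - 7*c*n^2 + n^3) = (2*c + n)/(3*c + n)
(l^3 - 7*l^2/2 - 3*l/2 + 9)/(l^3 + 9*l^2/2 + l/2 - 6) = (l^2 - 5*l + 6)/(l^2 + 3*l - 4)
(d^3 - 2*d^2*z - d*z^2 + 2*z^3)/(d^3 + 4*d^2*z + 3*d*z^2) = (d^2 - 3*d*z + 2*z^2)/(d*(d + 3*z))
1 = 1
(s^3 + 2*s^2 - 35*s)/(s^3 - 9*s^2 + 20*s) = (s + 7)/(s - 4)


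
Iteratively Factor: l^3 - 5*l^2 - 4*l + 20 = (l - 5)*(l^2 - 4) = (l - 5)*(l + 2)*(l - 2)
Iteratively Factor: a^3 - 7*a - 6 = (a + 2)*(a^2 - 2*a - 3) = (a + 1)*(a + 2)*(a - 3)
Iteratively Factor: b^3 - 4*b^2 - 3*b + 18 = (b - 3)*(b^2 - b - 6) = (b - 3)^2*(b + 2)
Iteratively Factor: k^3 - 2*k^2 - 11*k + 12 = (k + 3)*(k^2 - 5*k + 4) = (k - 1)*(k + 3)*(k - 4)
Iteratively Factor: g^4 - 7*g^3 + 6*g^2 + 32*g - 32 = (g + 2)*(g^3 - 9*g^2 + 24*g - 16) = (g - 4)*(g + 2)*(g^2 - 5*g + 4) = (g - 4)^2*(g + 2)*(g - 1)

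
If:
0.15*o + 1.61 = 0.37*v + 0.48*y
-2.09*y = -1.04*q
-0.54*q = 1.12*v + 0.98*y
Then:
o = -1.3483402014652*y - 10.7333333333333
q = 2.00961538461538*y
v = -1.8439217032967*y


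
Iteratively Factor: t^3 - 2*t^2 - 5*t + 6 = (t + 2)*(t^2 - 4*t + 3) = (t - 3)*(t + 2)*(t - 1)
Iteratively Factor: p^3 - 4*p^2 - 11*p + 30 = (p - 2)*(p^2 - 2*p - 15) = (p - 5)*(p - 2)*(p + 3)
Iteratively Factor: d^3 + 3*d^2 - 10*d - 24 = (d + 4)*(d^2 - d - 6) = (d - 3)*(d + 4)*(d + 2)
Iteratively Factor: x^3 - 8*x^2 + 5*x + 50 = (x - 5)*(x^2 - 3*x - 10) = (x - 5)^2*(x + 2)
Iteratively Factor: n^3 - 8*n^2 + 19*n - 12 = (n - 3)*(n^2 - 5*n + 4) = (n - 3)*(n - 1)*(n - 4)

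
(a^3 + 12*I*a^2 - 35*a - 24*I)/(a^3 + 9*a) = (a^2 + 9*I*a - 8)/(a*(a - 3*I))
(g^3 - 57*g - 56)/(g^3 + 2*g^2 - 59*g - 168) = (g + 1)/(g + 3)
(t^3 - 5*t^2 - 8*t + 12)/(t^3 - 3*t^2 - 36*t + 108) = (t^2 + t - 2)/(t^2 + 3*t - 18)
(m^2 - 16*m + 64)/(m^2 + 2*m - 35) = (m^2 - 16*m + 64)/(m^2 + 2*m - 35)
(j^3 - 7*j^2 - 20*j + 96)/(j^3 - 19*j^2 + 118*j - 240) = (j^2 + j - 12)/(j^2 - 11*j + 30)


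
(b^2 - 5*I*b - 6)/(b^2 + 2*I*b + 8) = (b - 3*I)/(b + 4*I)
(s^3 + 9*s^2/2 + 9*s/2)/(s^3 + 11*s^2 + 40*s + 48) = s*(2*s + 3)/(2*(s^2 + 8*s + 16))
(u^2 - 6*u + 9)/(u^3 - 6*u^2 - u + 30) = (u - 3)/(u^2 - 3*u - 10)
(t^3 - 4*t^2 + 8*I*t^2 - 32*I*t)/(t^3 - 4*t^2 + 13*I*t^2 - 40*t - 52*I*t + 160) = t/(t + 5*I)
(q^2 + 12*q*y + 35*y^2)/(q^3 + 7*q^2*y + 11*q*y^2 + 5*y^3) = (q + 7*y)/(q^2 + 2*q*y + y^2)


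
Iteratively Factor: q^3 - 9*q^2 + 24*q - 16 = (q - 1)*(q^2 - 8*q + 16) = (q - 4)*(q - 1)*(q - 4)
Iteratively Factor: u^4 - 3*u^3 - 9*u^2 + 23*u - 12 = (u - 1)*(u^3 - 2*u^2 - 11*u + 12) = (u - 1)*(u + 3)*(u^2 - 5*u + 4) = (u - 1)^2*(u + 3)*(u - 4)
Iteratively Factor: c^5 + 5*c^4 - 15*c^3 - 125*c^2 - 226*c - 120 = (c + 4)*(c^4 + c^3 - 19*c^2 - 49*c - 30) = (c + 1)*(c + 4)*(c^3 - 19*c - 30) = (c - 5)*(c + 1)*(c + 4)*(c^2 + 5*c + 6) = (c - 5)*(c + 1)*(c + 2)*(c + 4)*(c + 3)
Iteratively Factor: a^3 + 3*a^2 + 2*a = (a + 1)*(a^2 + 2*a) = a*(a + 1)*(a + 2)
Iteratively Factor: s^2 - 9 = (s - 3)*(s + 3)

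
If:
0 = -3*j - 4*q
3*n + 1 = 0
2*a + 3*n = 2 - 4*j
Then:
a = 8*q/3 + 3/2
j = -4*q/3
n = -1/3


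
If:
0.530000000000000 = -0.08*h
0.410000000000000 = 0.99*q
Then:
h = -6.62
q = 0.41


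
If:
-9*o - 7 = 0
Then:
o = -7/9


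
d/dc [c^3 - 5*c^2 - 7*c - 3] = 3*c^2 - 10*c - 7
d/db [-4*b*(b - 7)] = 28 - 8*b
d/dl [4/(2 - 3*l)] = 12/(3*l - 2)^2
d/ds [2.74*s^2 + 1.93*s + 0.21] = 5.48*s + 1.93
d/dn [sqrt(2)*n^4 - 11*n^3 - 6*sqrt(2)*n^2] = n*(4*sqrt(2)*n^2 - 33*n - 12*sqrt(2))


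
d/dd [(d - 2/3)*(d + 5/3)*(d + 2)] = 3*d^2 + 6*d + 8/9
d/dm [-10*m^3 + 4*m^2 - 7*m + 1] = -30*m^2 + 8*m - 7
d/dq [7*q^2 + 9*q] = 14*q + 9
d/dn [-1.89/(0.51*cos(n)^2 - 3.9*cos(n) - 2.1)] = (7.371 - 1.9278*cos(n))*sin(n)/(-0.51*cos(n)^2 + 3.9*cos(n) + 2.1)^2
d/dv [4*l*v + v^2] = 4*l + 2*v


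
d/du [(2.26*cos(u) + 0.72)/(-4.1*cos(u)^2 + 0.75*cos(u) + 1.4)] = (9.266*sin(u)^2 - 5.904*cos(u) - 11.89)*sin(u)/(-4.1*cos(u)^2 + 0.75*cos(u) + 1.4)^2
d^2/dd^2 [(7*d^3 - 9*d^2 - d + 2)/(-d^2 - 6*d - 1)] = 2*(-298*d^3 - 159*d^2 - 60*d - 67)/(d^6 + 18*d^5 + 111*d^4 + 252*d^3 + 111*d^2 + 18*d + 1)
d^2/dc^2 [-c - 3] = 0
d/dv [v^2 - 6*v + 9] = 2*v - 6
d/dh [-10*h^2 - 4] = -20*h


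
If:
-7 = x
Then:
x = -7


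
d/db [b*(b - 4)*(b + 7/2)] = 3*b^2 - b - 14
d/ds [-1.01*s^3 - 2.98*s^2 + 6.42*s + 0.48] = -3.03*s^2 - 5.96*s + 6.42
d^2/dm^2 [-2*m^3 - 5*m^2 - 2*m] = -12*m - 10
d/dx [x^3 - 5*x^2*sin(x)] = x*(-5*x*cos(x) + 3*x - 10*sin(x))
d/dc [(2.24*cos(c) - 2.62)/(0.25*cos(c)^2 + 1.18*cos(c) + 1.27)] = (0.56*cos(c)^2 - 1.31*cos(c) - 5.9364)*sin(c)/(0.0625*cos(c)^4 + 0.59*cos(c)^3 + 2.0274*cos(c)^2 + 2.9972*cos(c) + 1.6129)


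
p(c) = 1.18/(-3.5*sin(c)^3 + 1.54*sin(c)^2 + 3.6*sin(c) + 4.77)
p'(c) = 1.18*(10.5*sin(c)^2*cos(c) - 3.08*sin(c)*cos(c) - 3.6*cos(c))/(-3.5*sin(c)^3 + 1.54*sin(c)^2 + 3.6*sin(c) + 4.77)^2 = (12.39*sin(c)^2 - 3.6344*sin(c) - 4.248)*cos(c)/(-3.5*sin(c)^3 + 1.54*sin(c)^2 + 3.6*sin(c) + 4.77)^2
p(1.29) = 0.18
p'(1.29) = 0.02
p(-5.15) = 0.18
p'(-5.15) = 0.02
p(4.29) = 0.22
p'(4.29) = -0.13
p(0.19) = 0.22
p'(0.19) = -0.15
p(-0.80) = 0.28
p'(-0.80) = 0.18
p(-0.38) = 0.31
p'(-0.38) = -0.08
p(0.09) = 0.23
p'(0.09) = -0.17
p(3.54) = 0.31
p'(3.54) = 0.06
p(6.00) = 0.30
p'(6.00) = -0.14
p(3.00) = 0.22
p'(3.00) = 0.16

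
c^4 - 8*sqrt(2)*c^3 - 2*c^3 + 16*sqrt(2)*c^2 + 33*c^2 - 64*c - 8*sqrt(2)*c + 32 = (c - 1)^2*(c - 4*sqrt(2))^2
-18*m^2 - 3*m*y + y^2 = (-6*m + y)*(3*m + y)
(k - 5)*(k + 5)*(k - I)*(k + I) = k^4 - 24*k^2 - 25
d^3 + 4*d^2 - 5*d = d*(d - 1)*(d + 5)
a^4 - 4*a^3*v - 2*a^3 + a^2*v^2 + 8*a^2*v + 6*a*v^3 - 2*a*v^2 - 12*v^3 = (a - 2)*(a - 3*v)*(a - 2*v)*(a + v)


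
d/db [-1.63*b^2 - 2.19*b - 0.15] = -3.26*b - 2.19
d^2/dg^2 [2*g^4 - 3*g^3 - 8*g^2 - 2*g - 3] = 24*g^2 - 18*g - 16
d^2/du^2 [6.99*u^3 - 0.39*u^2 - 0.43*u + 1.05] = 41.94*u - 0.78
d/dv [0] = 0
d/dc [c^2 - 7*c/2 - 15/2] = 2*c - 7/2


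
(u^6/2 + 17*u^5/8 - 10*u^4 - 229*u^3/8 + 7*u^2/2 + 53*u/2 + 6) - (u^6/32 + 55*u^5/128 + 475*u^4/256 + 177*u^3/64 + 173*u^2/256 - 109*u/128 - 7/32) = 15*u^6/32 + 217*u^5/128 - 3035*u^4/256 - 2009*u^3/64 + 723*u^2/256 + 3501*u/128 + 199/32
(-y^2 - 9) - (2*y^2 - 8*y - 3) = -3*y^2 + 8*y - 6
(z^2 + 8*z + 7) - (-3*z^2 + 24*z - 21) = 4*z^2 - 16*z + 28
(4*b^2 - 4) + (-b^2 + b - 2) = 3*b^2 + b - 6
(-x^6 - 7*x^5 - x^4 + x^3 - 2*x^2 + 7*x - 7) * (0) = 0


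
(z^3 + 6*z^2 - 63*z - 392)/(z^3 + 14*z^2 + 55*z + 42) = (z^2 - z - 56)/(z^2 + 7*z + 6)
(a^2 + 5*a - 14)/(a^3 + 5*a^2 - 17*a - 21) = (a - 2)/(a^2 - 2*a - 3)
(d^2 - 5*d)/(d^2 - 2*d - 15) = d/(d + 3)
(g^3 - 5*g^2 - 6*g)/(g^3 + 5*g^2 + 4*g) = (g - 6)/(g + 4)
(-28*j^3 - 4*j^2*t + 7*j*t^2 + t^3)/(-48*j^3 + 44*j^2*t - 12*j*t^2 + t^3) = (14*j^2 + 9*j*t + t^2)/(24*j^2 - 10*j*t + t^2)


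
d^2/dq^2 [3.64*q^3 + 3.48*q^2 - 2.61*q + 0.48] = 21.84*q + 6.96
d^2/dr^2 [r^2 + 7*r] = 2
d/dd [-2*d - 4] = -2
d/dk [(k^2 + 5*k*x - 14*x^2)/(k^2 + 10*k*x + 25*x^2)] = x*(5*k + 53*x)/(k^3 + 15*k^2*x + 75*k*x^2 + 125*x^3)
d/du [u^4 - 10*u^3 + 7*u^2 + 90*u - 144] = 4*u^3 - 30*u^2 + 14*u + 90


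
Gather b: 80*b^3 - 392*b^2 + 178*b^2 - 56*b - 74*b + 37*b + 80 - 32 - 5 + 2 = 80*b^3 - 214*b^2 - 93*b + 45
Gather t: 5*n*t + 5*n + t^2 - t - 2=5*n + t^2 + t*(5*n - 1) - 2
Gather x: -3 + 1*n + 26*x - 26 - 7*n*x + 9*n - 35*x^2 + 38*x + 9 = 10*n - 35*x^2 + x*(64 - 7*n) - 20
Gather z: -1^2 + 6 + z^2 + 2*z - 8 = z^2 + 2*z - 3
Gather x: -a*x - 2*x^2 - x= -2*x^2 + x*(-a - 1)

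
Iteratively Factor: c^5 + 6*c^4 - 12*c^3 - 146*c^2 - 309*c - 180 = (c - 5)*(c^4 + 11*c^3 + 43*c^2 + 69*c + 36) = (c - 5)*(c + 1)*(c^3 + 10*c^2 + 33*c + 36) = (c - 5)*(c + 1)*(c + 3)*(c^2 + 7*c + 12) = (c - 5)*(c + 1)*(c + 3)^2*(c + 4)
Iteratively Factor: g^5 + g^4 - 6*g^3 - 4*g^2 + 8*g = (g - 1)*(g^4 + 2*g^3 - 4*g^2 - 8*g) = (g - 2)*(g - 1)*(g^3 + 4*g^2 + 4*g) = g*(g - 2)*(g - 1)*(g^2 + 4*g + 4) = g*(g - 2)*(g - 1)*(g + 2)*(g + 2)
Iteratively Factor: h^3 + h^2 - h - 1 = (h + 1)*(h^2 - 1) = (h - 1)*(h + 1)*(h + 1)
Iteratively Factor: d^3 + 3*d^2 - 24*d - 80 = (d - 5)*(d^2 + 8*d + 16) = (d - 5)*(d + 4)*(d + 4)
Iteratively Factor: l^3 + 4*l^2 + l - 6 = (l + 3)*(l^2 + l - 2) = (l - 1)*(l + 3)*(l + 2)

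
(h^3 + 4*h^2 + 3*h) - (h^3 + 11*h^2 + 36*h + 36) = -7*h^2 - 33*h - 36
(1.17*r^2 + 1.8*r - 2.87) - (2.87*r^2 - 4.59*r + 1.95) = -1.7*r^2 + 6.39*r - 4.82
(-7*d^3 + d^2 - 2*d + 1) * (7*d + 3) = -49*d^4 - 14*d^3 - 11*d^2 + d + 3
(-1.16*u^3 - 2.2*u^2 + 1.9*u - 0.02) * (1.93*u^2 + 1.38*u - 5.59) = -2.2388*u^5 - 5.8468*u^4 + 7.1154*u^3 + 14.8814*u^2 - 10.6486*u + 0.1118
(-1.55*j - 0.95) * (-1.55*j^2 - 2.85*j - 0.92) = 2.4025*j^3 + 5.89*j^2 + 4.1335*j + 0.874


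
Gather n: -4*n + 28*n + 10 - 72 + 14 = 24*n - 48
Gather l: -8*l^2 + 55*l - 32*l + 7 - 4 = -8*l^2 + 23*l + 3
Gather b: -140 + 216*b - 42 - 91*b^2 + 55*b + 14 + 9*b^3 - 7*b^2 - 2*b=9*b^3 - 98*b^2 + 269*b - 168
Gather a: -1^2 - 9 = -10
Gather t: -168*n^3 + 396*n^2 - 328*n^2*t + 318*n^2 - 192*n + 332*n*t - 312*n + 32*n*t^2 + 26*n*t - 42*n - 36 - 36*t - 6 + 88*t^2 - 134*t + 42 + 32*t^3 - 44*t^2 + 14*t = -168*n^3 + 714*n^2 - 546*n + 32*t^3 + t^2*(32*n + 44) + t*(-328*n^2 + 358*n - 156)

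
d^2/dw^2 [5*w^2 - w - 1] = 10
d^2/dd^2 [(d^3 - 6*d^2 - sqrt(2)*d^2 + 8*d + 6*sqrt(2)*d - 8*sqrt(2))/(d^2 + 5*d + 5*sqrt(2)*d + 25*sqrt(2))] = 6*(22*sqrt(2)*d^3 + 41*d^3 + 300*d^2 + 267*sqrt(2)*d^2 - 240*sqrt(2)*d + 870*d - 3800 - 1450*sqrt(2))/(d^6 + 15*d^5 + 15*sqrt(2)*d^5 + 225*d^4 + 225*sqrt(2)*d^4 + 1375*sqrt(2)*d^3 + 2375*d^3 + 5625*sqrt(2)*d^2 + 11250*d^2 + 18750*d + 18750*sqrt(2)*d + 31250*sqrt(2))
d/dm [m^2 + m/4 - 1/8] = 2*m + 1/4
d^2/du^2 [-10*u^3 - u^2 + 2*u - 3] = -60*u - 2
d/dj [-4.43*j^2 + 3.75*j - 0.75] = 3.75 - 8.86*j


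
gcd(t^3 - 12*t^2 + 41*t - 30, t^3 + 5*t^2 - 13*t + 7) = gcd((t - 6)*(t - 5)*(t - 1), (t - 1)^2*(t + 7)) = t - 1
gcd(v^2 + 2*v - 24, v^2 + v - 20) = v - 4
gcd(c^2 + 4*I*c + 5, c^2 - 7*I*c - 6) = c - I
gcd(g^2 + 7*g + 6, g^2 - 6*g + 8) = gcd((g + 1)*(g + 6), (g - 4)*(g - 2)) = 1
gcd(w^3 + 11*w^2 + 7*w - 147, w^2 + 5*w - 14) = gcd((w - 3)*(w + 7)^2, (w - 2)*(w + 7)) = w + 7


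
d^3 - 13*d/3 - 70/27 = (d - 7/3)*(d + 2/3)*(d + 5/3)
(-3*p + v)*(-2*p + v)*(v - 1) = 6*p^2*v - 6*p^2 - 5*p*v^2 + 5*p*v + v^3 - v^2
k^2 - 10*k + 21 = (k - 7)*(k - 3)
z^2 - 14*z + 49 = (z - 7)^2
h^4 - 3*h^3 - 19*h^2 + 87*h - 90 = (h - 3)^2*(h - 2)*(h + 5)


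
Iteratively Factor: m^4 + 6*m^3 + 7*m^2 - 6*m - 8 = (m + 4)*(m^3 + 2*m^2 - m - 2) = (m - 1)*(m + 4)*(m^2 + 3*m + 2) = (m - 1)*(m + 2)*(m + 4)*(m + 1)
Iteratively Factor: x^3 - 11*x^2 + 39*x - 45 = (x - 3)*(x^2 - 8*x + 15) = (x - 5)*(x - 3)*(x - 3)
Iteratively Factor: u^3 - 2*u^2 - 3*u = (u - 3)*(u^2 + u) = (u - 3)*(u + 1)*(u)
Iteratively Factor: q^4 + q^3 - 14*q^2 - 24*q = (q - 4)*(q^3 + 5*q^2 + 6*q) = q*(q - 4)*(q^2 + 5*q + 6) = q*(q - 4)*(q + 2)*(q + 3)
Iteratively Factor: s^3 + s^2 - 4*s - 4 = (s - 2)*(s^2 + 3*s + 2) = (s - 2)*(s + 2)*(s + 1)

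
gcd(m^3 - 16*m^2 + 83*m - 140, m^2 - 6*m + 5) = m - 5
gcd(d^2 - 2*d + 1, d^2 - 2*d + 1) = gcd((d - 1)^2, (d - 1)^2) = d^2 - 2*d + 1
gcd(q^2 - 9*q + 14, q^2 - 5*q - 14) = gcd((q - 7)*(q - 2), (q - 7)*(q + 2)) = q - 7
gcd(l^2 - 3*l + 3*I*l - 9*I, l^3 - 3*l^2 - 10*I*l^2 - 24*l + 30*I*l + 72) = l - 3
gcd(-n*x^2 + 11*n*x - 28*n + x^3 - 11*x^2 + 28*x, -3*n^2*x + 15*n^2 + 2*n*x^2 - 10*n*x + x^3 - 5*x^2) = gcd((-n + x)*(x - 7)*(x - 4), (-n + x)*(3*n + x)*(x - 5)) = -n + x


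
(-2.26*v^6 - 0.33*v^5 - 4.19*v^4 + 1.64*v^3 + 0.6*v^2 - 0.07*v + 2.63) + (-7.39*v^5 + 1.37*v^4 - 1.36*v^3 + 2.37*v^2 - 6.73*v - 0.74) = -2.26*v^6 - 7.72*v^5 - 2.82*v^4 + 0.28*v^3 + 2.97*v^2 - 6.8*v + 1.89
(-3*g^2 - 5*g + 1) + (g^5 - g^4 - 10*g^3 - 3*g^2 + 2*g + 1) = g^5 - g^4 - 10*g^3 - 6*g^2 - 3*g + 2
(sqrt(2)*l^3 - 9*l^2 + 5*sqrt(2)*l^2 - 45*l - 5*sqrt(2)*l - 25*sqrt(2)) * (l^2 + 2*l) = sqrt(2)*l^5 - 9*l^4 + 7*sqrt(2)*l^4 - 63*l^3 + 5*sqrt(2)*l^3 - 90*l^2 - 35*sqrt(2)*l^2 - 50*sqrt(2)*l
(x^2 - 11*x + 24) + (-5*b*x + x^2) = -5*b*x + 2*x^2 - 11*x + 24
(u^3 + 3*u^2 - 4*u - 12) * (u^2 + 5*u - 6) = u^5 + 8*u^4 + 5*u^3 - 50*u^2 - 36*u + 72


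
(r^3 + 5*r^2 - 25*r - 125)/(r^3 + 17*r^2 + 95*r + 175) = (r - 5)/(r + 7)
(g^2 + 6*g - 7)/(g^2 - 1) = (g + 7)/(g + 1)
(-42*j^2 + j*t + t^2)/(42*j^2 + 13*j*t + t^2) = (-6*j + t)/(6*j + t)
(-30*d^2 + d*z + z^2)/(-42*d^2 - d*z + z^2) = (-5*d + z)/(-7*d + z)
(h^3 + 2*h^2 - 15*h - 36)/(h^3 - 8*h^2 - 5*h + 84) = (h + 3)/(h - 7)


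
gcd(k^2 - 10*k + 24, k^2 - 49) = 1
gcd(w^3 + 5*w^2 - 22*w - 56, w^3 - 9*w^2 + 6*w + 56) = w^2 - 2*w - 8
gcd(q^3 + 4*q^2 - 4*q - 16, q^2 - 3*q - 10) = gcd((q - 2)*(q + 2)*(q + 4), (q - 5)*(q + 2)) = q + 2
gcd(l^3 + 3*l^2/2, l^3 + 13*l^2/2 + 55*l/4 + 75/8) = l + 3/2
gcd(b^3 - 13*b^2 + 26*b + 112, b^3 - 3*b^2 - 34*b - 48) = b^2 - 6*b - 16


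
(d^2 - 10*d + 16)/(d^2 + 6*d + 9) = (d^2 - 10*d + 16)/(d^2 + 6*d + 9)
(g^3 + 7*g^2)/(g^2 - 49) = g^2/(g - 7)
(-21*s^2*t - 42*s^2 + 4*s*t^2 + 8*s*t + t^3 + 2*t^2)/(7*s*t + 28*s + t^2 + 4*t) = (-3*s*t - 6*s + t^2 + 2*t)/(t + 4)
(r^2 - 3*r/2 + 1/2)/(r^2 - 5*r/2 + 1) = (r - 1)/(r - 2)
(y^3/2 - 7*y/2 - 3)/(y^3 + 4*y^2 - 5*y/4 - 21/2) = 2*(y^2 - 2*y - 3)/(4*y^2 + 8*y - 21)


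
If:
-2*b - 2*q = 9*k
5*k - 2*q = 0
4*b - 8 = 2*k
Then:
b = 28/15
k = -4/15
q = -2/3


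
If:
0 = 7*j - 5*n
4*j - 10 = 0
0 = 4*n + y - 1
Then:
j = 5/2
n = 7/2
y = -13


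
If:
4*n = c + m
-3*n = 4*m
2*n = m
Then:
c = 0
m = 0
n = 0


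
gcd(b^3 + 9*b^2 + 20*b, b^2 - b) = b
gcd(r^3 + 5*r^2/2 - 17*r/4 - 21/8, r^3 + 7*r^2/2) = r + 7/2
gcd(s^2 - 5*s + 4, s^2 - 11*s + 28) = s - 4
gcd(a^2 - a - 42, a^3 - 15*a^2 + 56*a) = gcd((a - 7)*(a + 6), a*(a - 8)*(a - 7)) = a - 7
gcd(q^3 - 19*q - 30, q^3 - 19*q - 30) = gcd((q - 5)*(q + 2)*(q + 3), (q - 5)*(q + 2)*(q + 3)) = q^3 - 19*q - 30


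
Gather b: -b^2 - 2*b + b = -b^2 - b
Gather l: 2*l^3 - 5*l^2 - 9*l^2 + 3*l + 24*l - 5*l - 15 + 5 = 2*l^3 - 14*l^2 + 22*l - 10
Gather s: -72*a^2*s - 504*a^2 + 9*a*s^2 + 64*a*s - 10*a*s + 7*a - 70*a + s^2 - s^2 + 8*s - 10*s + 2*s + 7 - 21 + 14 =-504*a^2 + 9*a*s^2 - 63*a + s*(-72*a^2 + 54*a)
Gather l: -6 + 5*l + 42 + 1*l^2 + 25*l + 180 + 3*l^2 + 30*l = 4*l^2 + 60*l + 216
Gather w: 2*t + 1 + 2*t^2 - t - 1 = 2*t^2 + t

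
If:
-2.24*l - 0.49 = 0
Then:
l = -0.22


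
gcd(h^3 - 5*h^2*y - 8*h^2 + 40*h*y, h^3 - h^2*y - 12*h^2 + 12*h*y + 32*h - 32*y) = h - 8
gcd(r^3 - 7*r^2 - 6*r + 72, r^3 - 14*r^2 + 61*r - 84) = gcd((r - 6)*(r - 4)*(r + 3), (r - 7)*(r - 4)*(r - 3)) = r - 4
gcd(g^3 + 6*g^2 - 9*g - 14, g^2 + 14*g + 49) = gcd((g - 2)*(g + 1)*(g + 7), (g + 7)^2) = g + 7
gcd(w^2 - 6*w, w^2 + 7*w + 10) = 1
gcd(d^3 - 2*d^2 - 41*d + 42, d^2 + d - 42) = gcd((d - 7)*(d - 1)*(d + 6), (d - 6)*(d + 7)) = 1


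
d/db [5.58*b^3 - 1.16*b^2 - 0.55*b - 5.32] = 16.74*b^2 - 2.32*b - 0.55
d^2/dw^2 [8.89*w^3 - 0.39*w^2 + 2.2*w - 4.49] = 53.34*w - 0.78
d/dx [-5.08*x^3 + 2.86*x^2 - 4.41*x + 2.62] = -15.24*x^2 + 5.72*x - 4.41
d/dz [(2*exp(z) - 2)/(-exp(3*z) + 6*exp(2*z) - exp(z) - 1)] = 2*(-(1 - exp(z))*(3*exp(2*z) - 12*exp(z) + 1) - exp(3*z) + 6*exp(2*z) - exp(z) - 1)*exp(z)/(exp(3*z) - 6*exp(2*z) + exp(z) + 1)^2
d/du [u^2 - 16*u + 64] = 2*u - 16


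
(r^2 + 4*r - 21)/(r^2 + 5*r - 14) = (r - 3)/(r - 2)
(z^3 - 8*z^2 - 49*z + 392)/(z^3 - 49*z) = (z - 8)/z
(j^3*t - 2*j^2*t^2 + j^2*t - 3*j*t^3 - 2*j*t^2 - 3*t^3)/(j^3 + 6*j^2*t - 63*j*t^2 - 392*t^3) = t*(j^3 - 2*j^2*t + j^2 - 3*j*t^2 - 2*j*t - 3*t^2)/(j^3 + 6*j^2*t - 63*j*t^2 - 392*t^3)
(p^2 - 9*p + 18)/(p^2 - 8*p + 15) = (p - 6)/(p - 5)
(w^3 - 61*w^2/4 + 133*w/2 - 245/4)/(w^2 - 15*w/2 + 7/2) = (4*w^2 - 33*w + 35)/(2*(2*w - 1))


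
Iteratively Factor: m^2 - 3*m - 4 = (m + 1)*(m - 4)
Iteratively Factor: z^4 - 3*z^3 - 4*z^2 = (z + 1)*(z^3 - 4*z^2) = (z - 4)*(z + 1)*(z^2) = z*(z - 4)*(z + 1)*(z)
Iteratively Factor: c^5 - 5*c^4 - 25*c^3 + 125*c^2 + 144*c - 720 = (c + 4)*(c^4 - 9*c^3 + 11*c^2 + 81*c - 180) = (c - 3)*(c + 4)*(c^3 - 6*c^2 - 7*c + 60) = (c - 4)*(c - 3)*(c + 4)*(c^2 - 2*c - 15) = (c - 4)*(c - 3)*(c + 3)*(c + 4)*(c - 5)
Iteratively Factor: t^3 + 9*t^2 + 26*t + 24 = (t + 3)*(t^2 + 6*t + 8) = (t + 3)*(t + 4)*(t + 2)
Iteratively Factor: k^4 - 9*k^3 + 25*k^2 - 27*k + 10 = (k - 1)*(k^3 - 8*k^2 + 17*k - 10) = (k - 1)^2*(k^2 - 7*k + 10) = (k - 5)*(k - 1)^2*(k - 2)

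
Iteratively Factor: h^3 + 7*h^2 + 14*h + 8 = (h + 2)*(h^2 + 5*h + 4) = (h + 1)*(h + 2)*(h + 4)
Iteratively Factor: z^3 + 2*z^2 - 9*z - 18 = (z + 3)*(z^2 - z - 6) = (z - 3)*(z + 3)*(z + 2)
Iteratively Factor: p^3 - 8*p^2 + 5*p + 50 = (p - 5)*(p^2 - 3*p - 10) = (p - 5)^2*(p + 2)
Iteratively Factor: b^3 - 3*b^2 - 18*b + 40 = (b - 2)*(b^2 - b - 20) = (b - 5)*(b - 2)*(b + 4)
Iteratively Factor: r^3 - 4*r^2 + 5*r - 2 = (r - 1)*(r^2 - 3*r + 2) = (r - 1)^2*(r - 2)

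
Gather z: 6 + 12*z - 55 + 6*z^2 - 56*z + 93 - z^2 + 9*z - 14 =5*z^2 - 35*z + 30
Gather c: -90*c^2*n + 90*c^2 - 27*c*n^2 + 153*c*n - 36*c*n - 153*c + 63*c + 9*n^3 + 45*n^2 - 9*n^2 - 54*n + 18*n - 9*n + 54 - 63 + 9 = c^2*(90 - 90*n) + c*(-27*n^2 + 117*n - 90) + 9*n^3 + 36*n^2 - 45*n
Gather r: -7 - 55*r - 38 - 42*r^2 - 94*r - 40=-42*r^2 - 149*r - 85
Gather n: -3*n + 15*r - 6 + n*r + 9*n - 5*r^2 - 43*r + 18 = n*(r + 6) - 5*r^2 - 28*r + 12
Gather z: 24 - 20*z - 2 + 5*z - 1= 21 - 15*z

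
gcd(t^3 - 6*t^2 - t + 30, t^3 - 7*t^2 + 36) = t^2 - t - 6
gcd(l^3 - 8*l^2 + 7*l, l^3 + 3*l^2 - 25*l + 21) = l - 1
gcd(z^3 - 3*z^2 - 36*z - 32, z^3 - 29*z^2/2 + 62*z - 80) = z - 8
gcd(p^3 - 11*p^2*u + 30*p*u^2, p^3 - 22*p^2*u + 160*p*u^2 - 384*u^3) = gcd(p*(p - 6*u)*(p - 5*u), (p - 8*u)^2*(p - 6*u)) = p - 6*u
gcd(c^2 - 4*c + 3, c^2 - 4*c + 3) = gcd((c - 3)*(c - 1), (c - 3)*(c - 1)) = c^2 - 4*c + 3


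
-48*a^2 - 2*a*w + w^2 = (-8*a + w)*(6*a + w)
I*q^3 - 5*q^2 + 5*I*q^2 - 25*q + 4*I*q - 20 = (q + 4)*(q + 5*I)*(I*q + I)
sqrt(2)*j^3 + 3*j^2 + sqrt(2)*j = j*(j + sqrt(2))*(sqrt(2)*j + 1)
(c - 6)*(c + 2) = c^2 - 4*c - 12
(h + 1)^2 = h^2 + 2*h + 1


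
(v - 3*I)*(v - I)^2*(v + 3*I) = v^4 - 2*I*v^3 + 8*v^2 - 18*I*v - 9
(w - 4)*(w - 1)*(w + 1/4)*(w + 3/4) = w^4 - 4*w^3 - 13*w^2/16 + 49*w/16 + 3/4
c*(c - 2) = c^2 - 2*c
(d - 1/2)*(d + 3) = d^2 + 5*d/2 - 3/2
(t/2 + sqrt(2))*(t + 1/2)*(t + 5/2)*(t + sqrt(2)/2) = t^4/2 + 3*t^3/2 + 5*sqrt(2)*t^3/4 + 13*t^2/8 + 15*sqrt(2)*t^2/4 + 25*sqrt(2)*t/16 + 3*t + 5/4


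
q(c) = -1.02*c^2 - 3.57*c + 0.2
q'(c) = -2.04*c - 3.57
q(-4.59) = -4.90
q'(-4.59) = 5.79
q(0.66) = -2.60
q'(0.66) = -4.92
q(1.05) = -4.67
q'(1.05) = -5.71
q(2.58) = -15.80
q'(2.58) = -8.83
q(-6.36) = -18.35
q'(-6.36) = 9.40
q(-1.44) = 3.23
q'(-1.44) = -0.63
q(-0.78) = 2.36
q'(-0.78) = -1.98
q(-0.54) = 1.83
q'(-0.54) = -2.47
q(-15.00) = -175.75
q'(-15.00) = 27.03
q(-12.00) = -103.84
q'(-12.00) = 20.91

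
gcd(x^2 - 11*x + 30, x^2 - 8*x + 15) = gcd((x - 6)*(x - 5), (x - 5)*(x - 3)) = x - 5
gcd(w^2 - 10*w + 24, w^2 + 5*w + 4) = 1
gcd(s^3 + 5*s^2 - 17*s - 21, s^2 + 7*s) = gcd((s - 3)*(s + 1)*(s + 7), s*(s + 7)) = s + 7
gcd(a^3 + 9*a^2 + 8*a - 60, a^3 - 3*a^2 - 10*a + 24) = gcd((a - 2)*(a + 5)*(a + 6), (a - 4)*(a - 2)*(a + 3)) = a - 2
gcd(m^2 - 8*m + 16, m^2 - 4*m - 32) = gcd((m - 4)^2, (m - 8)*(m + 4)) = 1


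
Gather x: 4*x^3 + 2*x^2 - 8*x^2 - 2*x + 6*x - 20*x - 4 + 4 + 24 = 4*x^3 - 6*x^2 - 16*x + 24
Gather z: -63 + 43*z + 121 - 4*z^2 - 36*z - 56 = -4*z^2 + 7*z + 2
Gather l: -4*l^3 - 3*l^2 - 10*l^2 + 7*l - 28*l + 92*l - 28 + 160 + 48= -4*l^3 - 13*l^2 + 71*l + 180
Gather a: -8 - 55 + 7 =-56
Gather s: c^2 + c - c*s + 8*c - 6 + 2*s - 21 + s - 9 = c^2 + 9*c + s*(3 - c) - 36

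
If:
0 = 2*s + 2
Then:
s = -1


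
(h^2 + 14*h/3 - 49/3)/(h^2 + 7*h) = (h - 7/3)/h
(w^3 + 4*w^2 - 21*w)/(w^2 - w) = (w^2 + 4*w - 21)/(w - 1)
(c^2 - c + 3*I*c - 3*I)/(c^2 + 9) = (c - 1)/(c - 3*I)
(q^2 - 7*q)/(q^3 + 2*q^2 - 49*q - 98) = q/(q^2 + 9*q + 14)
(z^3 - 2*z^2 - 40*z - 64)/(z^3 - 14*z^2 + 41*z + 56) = (z^2 + 6*z + 8)/(z^2 - 6*z - 7)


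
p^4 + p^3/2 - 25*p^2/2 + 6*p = p*(p - 3)*(p - 1/2)*(p + 4)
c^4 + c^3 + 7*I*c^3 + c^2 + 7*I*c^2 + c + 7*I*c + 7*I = (c + 1)*(c - I)*(c + I)*(c + 7*I)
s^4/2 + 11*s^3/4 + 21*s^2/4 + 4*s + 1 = (s/2 + 1/2)*(s + 1/2)*(s + 2)^2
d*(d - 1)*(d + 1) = d^3 - d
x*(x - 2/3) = x^2 - 2*x/3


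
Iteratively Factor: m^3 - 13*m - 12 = (m + 3)*(m^2 - 3*m - 4) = (m - 4)*(m + 3)*(m + 1)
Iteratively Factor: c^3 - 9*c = (c - 3)*(c^2 + 3*c) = c*(c - 3)*(c + 3)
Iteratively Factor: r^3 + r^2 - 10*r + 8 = (r - 1)*(r^2 + 2*r - 8) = (r - 1)*(r + 4)*(r - 2)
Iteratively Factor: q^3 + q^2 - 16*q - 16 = (q - 4)*(q^2 + 5*q + 4) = (q - 4)*(q + 1)*(q + 4)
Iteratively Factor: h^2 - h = (h - 1)*(h)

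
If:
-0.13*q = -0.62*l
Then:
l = 0.209677419354839*q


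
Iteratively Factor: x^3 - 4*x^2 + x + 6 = (x + 1)*(x^2 - 5*x + 6) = (x - 3)*(x + 1)*(x - 2)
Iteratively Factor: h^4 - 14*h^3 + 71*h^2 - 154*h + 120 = (h - 4)*(h^3 - 10*h^2 + 31*h - 30) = (h - 4)*(h - 3)*(h^2 - 7*h + 10) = (h - 5)*(h - 4)*(h - 3)*(h - 2)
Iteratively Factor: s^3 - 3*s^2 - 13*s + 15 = (s - 1)*(s^2 - 2*s - 15) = (s - 5)*(s - 1)*(s + 3)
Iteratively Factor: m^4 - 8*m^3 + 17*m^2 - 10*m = (m - 2)*(m^3 - 6*m^2 + 5*m) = m*(m - 2)*(m^2 - 6*m + 5) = m*(m - 5)*(m - 2)*(m - 1)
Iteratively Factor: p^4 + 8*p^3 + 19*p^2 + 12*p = (p + 1)*(p^3 + 7*p^2 + 12*p) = p*(p + 1)*(p^2 + 7*p + 12) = p*(p + 1)*(p + 4)*(p + 3)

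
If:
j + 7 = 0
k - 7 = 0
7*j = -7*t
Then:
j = -7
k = 7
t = 7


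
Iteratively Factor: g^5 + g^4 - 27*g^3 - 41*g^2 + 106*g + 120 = (g + 1)*(g^4 - 27*g^2 - 14*g + 120) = (g + 1)*(g + 4)*(g^3 - 4*g^2 - 11*g + 30) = (g + 1)*(g + 3)*(g + 4)*(g^2 - 7*g + 10) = (g - 5)*(g + 1)*(g + 3)*(g + 4)*(g - 2)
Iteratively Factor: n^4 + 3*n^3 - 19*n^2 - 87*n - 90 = (n + 2)*(n^3 + n^2 - 21*n - 45) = (n - 5)*(n + 2)*(n^2 + 6*n + 9) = (n - 5)*(n + 2)*(n + 3)*(n + 3)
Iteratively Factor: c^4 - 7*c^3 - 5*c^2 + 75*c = (c)*(c^3 - 7*c^2 - 5*c + 75) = c*(c - 5)*(c^2 - 2*c - 15) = c*(c - 5)^2*(c + 3)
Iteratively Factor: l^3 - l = (l + 1)*(l^2 - l) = (l - 1)*(l + 1)*(l)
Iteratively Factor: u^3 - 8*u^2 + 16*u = (u - 4)*(u^2 - 4*u) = u*(u - 4)*(u - 4)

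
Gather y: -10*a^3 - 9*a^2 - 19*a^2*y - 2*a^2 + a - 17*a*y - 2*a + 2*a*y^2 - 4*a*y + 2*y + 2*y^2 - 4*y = -10*a^3 - 11*a^2 - a + y^2*(2*a + 2) + y*(-19*a^2 - 21*a - 2)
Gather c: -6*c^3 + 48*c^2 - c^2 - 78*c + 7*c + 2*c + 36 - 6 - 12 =-6*c^3 + 47*c^2 - 69*c + 18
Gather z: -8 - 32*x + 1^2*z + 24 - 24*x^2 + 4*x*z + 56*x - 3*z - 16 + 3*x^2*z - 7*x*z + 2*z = -24*x^2 + 24*x + z*(3*x^2 - 3*x)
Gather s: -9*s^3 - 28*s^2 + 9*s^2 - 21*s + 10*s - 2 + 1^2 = -9*s^3 - 19*s^2 - 11*s - 1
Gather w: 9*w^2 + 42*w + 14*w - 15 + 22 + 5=9*w^2 + 56*w + 12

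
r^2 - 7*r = r*(r - 7)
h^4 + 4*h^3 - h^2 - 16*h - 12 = (h - 2)*(h + 1)*(h + 2)*(h + 3)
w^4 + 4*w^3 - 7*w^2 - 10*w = w*(w - 2)*(w + 1)*(w + 5)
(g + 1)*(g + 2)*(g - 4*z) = g^3 - 4*g^2*z + 3*g^2 - 12*g*z + 2*g - 8*z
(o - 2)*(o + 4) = o^2 + 2*o - 8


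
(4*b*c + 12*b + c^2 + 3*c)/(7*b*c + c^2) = (4*b*c + 12*b + c^2 + 3*c)/(c*(7*b + c))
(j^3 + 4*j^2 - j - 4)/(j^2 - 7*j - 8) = (j^2 + 3*j - 4)/(j - 8)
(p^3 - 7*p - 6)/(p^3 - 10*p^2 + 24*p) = (p^3 - 7*p - 6)/(p*(p^2 - 10*p + 24))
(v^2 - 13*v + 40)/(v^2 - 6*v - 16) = (v - 5)/(v + 2)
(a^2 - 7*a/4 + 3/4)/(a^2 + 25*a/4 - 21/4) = (a - 1)/(a + 7)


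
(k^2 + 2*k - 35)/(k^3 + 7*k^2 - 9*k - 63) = (k - 5)/(k^2 - 9)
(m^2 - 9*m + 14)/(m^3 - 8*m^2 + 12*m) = (m - 7)/(m*(m - 6))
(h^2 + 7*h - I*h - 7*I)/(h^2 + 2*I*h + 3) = (h + 7)/(h + 3*I)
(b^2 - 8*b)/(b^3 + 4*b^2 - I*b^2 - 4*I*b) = (b - 8)/(b^2 + b*(4 - I) - 4*I)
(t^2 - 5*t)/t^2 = (t - 5)/t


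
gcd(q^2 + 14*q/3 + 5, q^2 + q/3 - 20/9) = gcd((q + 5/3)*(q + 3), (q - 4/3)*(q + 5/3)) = q + 5/3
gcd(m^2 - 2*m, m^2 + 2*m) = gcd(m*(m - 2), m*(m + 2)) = m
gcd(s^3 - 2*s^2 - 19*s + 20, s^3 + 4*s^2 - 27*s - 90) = s - 5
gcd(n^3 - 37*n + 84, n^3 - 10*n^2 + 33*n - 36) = n^2 - 7*n + 12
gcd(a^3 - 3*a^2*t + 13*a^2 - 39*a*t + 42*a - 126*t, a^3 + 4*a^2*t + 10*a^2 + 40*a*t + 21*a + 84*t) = a + 7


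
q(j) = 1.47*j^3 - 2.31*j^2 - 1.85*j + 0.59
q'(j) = 4.41*j^2 - 4.62*j - 1.85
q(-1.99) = -16.46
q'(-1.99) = 24.81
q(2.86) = 10.79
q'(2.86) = 21.01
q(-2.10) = -19.33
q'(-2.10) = 27.30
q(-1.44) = -5.93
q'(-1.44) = 13.95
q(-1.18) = -2.86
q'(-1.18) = 9.74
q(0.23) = 0.06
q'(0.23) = -2.68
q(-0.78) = -0.07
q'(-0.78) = 4.44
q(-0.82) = -0.26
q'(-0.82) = 4.90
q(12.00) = 2185.91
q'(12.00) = 577.75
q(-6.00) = -388.99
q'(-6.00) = 184.63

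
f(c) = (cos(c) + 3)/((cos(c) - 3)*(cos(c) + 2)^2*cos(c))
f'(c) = (cos(c) + 3)*sin(c)/((cos(c) - 3)*(cos(c) + 2)^2*cos(c)^2) - sin(c)/((cos(c) - 3)*(cos(c) + 2)^2*cos(c)) + 2*(cos(c) + 3)*sin(c)/((cos(c) - 3)*(cos(c) + 2)^3*cos(c)) + (cos(c) + 3)*sin(c)/((cos(c) - 3)^2*(cos(c) + 2)^2*cos(c))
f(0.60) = -0.27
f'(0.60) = -0.18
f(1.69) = 2.20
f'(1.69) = -17.47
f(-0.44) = -0.24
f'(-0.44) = 0.11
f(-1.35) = -1.07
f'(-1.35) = 5.02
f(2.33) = 0.53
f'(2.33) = -0.24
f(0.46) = -0.25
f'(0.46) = -0.12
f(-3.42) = 0.50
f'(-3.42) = 0.02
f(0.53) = -0.26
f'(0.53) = -0.15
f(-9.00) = 0.49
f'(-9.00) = 0.00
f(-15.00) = 0.51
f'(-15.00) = 0.14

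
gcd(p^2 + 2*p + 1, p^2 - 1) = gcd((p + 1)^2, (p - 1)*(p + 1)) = p + 1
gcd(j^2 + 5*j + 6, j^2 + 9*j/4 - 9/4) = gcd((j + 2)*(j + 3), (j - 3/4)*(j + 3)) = j + 3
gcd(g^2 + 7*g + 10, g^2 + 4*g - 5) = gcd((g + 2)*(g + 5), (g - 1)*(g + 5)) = g + 5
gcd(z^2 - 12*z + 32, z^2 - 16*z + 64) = z - 8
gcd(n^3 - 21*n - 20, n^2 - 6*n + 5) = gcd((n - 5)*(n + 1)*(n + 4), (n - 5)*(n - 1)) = n - 5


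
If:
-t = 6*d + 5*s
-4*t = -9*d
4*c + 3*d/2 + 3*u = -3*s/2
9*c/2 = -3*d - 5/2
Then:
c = -240*u/437 - 65/437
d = 360*u/437 - 800/1311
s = 440/437 - 594*u/437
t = 810*u/437 - 600/437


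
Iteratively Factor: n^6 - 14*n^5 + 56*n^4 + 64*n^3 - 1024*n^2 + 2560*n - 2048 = (n - 2)*(n^5 - 12*n^4 + 32*n^3 + 128*n^2 - 768*n + 1024) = (n - 4)*(n - 2)*(n^4 - 8*n^3 + 128*n - 256) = (n - 4)*(n - 2)*(n + 4)*(n^3 - 12*n^2 + 48*n - 64) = (n - 4)^2*(n - 2)*(n + 4)*(n^2 - 8*n + 16) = (n - 4)^3*(n - 2)*(n + 4)*(n - 4)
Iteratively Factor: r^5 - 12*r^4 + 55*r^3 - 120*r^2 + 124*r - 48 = (r - 4)*(r^4 - 8*r^3 + 23*r^2 - 28*r + 12) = (r - 4)*(r - 3)*(r^3 - 5*r^2 + 8*r - 4) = (r - 4)*(r - 3)*(r - 2)*(r^2 - 3*r + 2) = (r - 4)*(r - 3)*(r - 2)*(r - 1)*(r - 2)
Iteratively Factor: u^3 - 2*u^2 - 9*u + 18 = (u + 3)*(u^2 - 5*u + 6) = (u - 2)*(u + 3)*(u - 3)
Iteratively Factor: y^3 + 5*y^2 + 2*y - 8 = (y - 1)*(y^2 + 6*y + 8) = (y - 1)*(y + 4)*(y + 2)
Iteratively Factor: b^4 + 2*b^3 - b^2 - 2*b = (b + 2)*(b^3 - b) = (b - 1)*(b + 2)*(b^2 + b) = (b - 1)*(b + 1)*(b + 2)*(b)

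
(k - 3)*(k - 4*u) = k^2 - 4*k*u - 3*k + 12*u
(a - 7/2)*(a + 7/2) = a^2 - 49/4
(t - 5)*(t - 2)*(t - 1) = t^3 - 8*t^2 + 17*t - 10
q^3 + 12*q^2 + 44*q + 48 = (q + 2)*(q + 4)*(q + 6)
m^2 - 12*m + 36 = (m - 6)^2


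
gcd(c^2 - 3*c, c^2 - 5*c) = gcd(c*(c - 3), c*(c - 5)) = c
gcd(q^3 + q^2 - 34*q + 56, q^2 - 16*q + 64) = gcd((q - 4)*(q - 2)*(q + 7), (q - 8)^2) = 1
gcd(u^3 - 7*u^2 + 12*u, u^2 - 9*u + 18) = u - 3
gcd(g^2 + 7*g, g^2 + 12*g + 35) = g + 7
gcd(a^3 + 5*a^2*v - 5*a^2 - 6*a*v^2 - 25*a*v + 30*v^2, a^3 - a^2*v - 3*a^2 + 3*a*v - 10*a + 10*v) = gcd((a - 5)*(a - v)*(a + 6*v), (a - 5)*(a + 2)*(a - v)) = -a^2 + a*v + 5*a - 5*v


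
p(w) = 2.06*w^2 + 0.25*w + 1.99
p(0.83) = 3.62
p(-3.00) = 19.78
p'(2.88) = 12.12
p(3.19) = 23.75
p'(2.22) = 9.40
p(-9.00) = 166.60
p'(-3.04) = -12.27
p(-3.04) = 20.27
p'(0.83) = 3.67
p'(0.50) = 2.31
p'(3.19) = 13.39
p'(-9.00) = -36.83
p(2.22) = 12.70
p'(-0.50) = -1.81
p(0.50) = 2.63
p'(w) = 4.12*w + 0.25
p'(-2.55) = -10.26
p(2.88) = 19.80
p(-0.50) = 2.38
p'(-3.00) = -12.11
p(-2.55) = 14.75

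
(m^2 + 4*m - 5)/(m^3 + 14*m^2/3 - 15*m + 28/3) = 3*(m + 5)/(3*m^2 + 17*m - 28)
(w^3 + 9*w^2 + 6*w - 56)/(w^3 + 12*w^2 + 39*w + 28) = (w - 2)/(w + 1)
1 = 1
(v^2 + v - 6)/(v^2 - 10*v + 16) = (v + 3)/(v - 8)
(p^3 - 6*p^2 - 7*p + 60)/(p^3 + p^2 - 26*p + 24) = (p^2 - 2*p - 15)/(p^2 + 5*p - 6)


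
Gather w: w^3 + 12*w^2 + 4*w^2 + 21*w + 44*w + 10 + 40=w^3 + 16*w^2 + 65*w + 50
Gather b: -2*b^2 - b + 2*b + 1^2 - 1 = -2*b^2 + b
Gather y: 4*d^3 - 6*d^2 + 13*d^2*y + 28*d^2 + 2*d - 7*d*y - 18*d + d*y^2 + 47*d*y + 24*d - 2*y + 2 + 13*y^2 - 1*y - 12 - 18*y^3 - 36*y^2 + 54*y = 4*d^3 + 22*d^2 + 8*d - 18*y^3 + y^2*(d - 23) + y*(13*d^2 + 40*d + 51) - 10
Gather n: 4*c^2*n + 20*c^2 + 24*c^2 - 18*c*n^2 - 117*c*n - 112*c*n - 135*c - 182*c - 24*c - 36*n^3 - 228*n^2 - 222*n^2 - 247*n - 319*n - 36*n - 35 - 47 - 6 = 44*c^2 - 341*c - 36*n^3 + n^2*(-18*c - 450) + n*(4*c^2 - 229*c - 602) - 88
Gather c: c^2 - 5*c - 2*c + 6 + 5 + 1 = c^2 - 7*c + 12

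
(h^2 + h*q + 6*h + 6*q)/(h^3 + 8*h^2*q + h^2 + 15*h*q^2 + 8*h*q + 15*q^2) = (h^2 + h*q + 6*h + 6*q)/(h^3 + 8*h^2*q + h^2 + 15*h*q^2 + 8*h*q + 15*q^2)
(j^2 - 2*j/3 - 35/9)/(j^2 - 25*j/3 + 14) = (j + 5/3)/(j - 6)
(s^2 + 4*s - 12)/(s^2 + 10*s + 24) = (s - 2)/(s + 4)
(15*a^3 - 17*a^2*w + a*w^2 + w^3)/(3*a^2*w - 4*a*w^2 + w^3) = (5*a + w)/w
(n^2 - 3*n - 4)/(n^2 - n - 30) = (-n^2 + 3*n + 4)/(-n^2 + n + 30)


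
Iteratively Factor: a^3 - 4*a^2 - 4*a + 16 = (a - 4)*(a^2 - 4) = (a - 4)*(a + 2)*(a - 2)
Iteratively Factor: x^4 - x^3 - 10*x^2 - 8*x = (x + 2)*(x^3 - 3*x^2 - 4*x) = (x + 1)*(x + 2)*(x^2 - 4*x) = x*(x + 1)*(x + 2)*(x - 4)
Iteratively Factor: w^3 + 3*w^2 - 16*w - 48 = (w - 4)*(w^2 + 7*w + 12) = (w - 4)*(w + 3)*(w + 4)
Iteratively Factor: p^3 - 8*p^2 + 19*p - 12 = (p - 4)*(p^2 - 4*p + 3) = (p - 4)*(p - 3)*(p - 1)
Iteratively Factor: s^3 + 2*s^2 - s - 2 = (s - 1)*(s^2 + 3*s + 2) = (s - 1)*(s + 1)*(s + 2)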